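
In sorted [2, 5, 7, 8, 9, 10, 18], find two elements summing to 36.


Two pointers: lo=0, hi=6
No pair sums to 36


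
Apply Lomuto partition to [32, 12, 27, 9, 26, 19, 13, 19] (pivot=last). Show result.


Elements <= 19 go left of pivot.
Result: [12, 9, 19, 13, 19, 27, 32, 26], pivot at index 4


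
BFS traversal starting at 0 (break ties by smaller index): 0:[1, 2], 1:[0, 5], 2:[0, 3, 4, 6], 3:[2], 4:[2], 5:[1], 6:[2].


BFS queue: start with [0]
Visit order: [0, 1, 2, 5, 3, 4, 6]


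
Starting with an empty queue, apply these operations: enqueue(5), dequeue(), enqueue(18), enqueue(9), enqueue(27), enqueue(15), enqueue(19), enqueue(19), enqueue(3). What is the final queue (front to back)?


enqueue(5) -> [5]
dequeue() returns 5 -> []
enqueue(18) -> [18]
enqueue(9) -> [18, 9]
enqueue(27) -> [18, 9, 27]
enqueue(15) -> [18, 9, 27, 15]
enqueue(19) -> [18, 9, 27, 15, 19]
enqueue(19) -> [18, 9, 27, 15, 19, 19]
enqueue(3) -> [18, 9, 27, 15, 19, 19, 3]
Final queue (front to back): [18, 9, 27, 15, 19, 19, 3]


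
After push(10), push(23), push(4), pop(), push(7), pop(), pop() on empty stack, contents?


push(10) -> [10]
push(23) -> [10, 23]
push(4) -> [10, 23, 4]
pop() returns 4 -> [10, 23]
push(7) -> [10, 23, 7]
pop() returns 7 -> [10, 23]
pop() returns 23 -> [10]
Final stack (bottom to top): [10]


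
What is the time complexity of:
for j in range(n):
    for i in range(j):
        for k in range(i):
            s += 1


Per nesting level: O(n) * O(n) [triangular over j] * O(n) [triangular over i] = O(n^3)
Complexity: O(n^3)


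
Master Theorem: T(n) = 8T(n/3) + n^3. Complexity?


a=8, b=3, c=3. log_3(8)=1.893 < c=3. Case 3: O(n^c) = O(n^3)
Complexity: O(n^3)


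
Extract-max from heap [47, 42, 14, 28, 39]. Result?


Max = 47
Replace root with last, heapify down
Resulting heap: [42, 39, 14, 28]


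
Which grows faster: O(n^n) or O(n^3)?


cubic grows slower than n^n
O(n^3) is asymptotically smaller; O(n^n) grows faster


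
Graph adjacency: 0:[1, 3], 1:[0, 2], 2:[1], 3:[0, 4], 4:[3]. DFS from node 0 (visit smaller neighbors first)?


DFS stack-based: start with [0]
Visit order: [0, 1, 2, 3, 4]


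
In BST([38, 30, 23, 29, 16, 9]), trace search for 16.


BST root = 38
Search for 16: compare at each node
Path: [38, 30, 23, 16]


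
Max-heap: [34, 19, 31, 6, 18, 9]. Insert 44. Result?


Append 44: [34, 19, 31, 6, 18, 9, 44]
Bubble up: swap idx 6(44) with idx 2(31); swap idx 2(44) with idx 0(34)
Result: [44, 19, 34, 6, 18, 9, 31]


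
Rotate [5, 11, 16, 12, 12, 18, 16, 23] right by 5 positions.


Right rotate by 5: [12, 12, 18, 16, 23, 5, 11, 16]


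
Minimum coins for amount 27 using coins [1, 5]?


dp[0]=0; dp[i]=1+min(dp[i-c] for c in coins)
...dp[22]=6, dp[23]=7, dp[24]=8, dp[25]=5, dp[26]=6, dp[27]=7
Minimum coins for 27 = 7


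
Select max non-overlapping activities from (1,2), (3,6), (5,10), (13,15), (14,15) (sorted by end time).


Greedy: pick earliest-ending, then skip overlaps.
Selected (3 activities): [(1, 2), (3, 6), (13, 15)]


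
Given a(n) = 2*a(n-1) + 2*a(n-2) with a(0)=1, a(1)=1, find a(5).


Build bottom-up:
...a(3)=10, a(4)=28, a(5)=2*28+2*10=76


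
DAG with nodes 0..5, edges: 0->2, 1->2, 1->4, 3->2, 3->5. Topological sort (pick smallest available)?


Kahn's algorithm, process smallest node first
Order: [0, 1, 3, 2, 4, 5]


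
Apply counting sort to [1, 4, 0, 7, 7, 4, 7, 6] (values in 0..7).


Count array: [1, 1, 0, 0, 2, 0, 1, 3]
Reconstruct: [0, 1, 4, 4, 6, 7, 7, 7]


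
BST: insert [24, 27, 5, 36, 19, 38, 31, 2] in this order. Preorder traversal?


Root = 24; build tree by BST insertion.
Preorder traversal: [24, 5, 2, 19, 27, 36, 31, 38]


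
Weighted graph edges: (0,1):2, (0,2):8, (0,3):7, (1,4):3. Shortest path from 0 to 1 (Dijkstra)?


Dijkstra from 0:
Distances: {0: 0, 1: 2, 2: 8, 3: 7, 4: 5}
Shortest distance to 1 = 2, path = [0, 1]


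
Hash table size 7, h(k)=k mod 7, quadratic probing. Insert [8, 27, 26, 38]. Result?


Insertions: 8->slot 1; 27->slot 6; 26->slot 5; 38->slot 3
Table: [None, 8, None, 38, None, 26, 27]


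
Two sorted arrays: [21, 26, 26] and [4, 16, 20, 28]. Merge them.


Compare heads, take smaller each step.
Merged: [4, 16, 20, 21, 26, 26, 28]


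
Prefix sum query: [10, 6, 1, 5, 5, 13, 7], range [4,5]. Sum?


Prefix sums: [0, 10, 16, 17, 22, 27, 40, 47]
Sum[4..5] = prefix[6] - prefix[4] = 40 - 22 = 18


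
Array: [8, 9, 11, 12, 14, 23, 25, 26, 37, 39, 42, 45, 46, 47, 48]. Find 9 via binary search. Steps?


Search for 9:
[0,14] mid=7 arr[7]=26
[0,6] mid=3 arr[3]=12
[0,2] mid=1 arr[1]=9
Total: 3 comparisons


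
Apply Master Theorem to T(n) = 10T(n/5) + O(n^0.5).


a=10, b=5, c=0.5. log_5(10)=1.431 > c=0.5. Case 1: O(n^log_b(a)) = O(n^1.431)
Complexity: O(n^1.431)


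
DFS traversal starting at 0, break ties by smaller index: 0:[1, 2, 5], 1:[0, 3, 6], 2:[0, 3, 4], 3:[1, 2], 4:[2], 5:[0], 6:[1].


DFS stack-based: start with [0]
Visit order: [0, 1, 3, 2, 4, 6, 5]


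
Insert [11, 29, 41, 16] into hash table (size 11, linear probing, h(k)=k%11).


Insertions: 11->slot 0; 29->slot 7; 41->slot 8; 16->slot 5
Table: [11, None, None, None, None, 16, None, 29, 41, None, None]


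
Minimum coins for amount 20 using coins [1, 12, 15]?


dp[0]=0; dp[i]=1+min(dp[i-c] for c in coins)
...dp[15]=1, dp[16]=2, dp[17]=3, dp[18]=4, dp[19]=5, dp[20]=6
Minimum coins for 20 = 6


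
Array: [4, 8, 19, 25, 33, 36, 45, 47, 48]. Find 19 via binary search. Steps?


Search for 19:
[0,8] mid=4 arr[4]=33
[0,3] mid=1 arr[1]=8
[2,3] mid=2 arr[2]=19
Total: 3 comparisons


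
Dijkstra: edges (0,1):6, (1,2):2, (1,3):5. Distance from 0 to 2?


Dijkstra from 0:
Distances: {0: 0, 1: 6, 2: 8, 3: 11}
Shortest distance to 2 = 8, path = [0, 1, 2]


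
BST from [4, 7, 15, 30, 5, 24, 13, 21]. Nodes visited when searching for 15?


BST root = 4
Search for 15: compare at each node
Path: [4, 7, 15]


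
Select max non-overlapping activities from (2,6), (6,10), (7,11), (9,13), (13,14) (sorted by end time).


Greedy: pick earliest-ending, then skip overlaps.
Selected (3 activities): [(2, 6), (6, 10), (13, 14)]


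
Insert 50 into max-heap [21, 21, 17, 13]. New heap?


Append 50: [21, 21, 17, 13, 50]
Bubble up: swap idx 4(50) with idx 1(21); swap idx 1(50) with idx 0(21)
Result: [50, 21, 17, 13, 21]


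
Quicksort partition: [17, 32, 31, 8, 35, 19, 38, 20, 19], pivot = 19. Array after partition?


Elements <= 19 go left of pivot.
Result: [17, 8, 19, 19, 35, 31, 38, 20, 32], pivot at index 3


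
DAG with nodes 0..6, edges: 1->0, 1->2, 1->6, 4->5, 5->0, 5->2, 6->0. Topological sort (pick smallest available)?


Kahn's algorithm, process smallest node first
Order: [1, 3, 4, 5, 2, 6, 0]


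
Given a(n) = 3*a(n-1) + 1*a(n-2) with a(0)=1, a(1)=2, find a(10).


Build bottom-up:
...a(8)=9043, a(9)=29867, a(10)=3*29867+1*9043=98644


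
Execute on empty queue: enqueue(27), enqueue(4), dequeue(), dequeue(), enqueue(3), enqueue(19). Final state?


enqueue(27) -> [27]
enqueue(4) -> [27, 4]
dequeue() returns 27 -> [4]
dequeue() returns 4 -> []
enqueue(3) -> [3]
enqueue(19) -> [3, 19]
Final queue (front to back): [3, 19]


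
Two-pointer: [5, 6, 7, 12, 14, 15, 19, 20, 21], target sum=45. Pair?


Two pointers: lo=0, hi=8
No pair sums to 45


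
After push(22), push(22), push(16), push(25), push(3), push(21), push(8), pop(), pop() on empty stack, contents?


push(22) -> [22]
push(22) -> [22, 22]
push(16) -> [22, 22, 16]
push(25) -> [22, 22, 16, 25]
push(3) -> [22, 22, 16, 25, 3]
push(21) -> [22, 22, 16, 25, 3, 21]
push(8) -> [22, 22, 16, 25, 3, 21, 8]
pop() returns 8 -> [22, 22, 16, 25, 3, 21]
pop() returns 21 -> [22, 22, 16, 25, 3]
Final stack (bottom to top): [22, 22, 16, 25, 3]


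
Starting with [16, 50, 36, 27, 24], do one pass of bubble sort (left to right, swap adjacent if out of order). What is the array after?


After one pass: [16, 36, 27, 24, 50]


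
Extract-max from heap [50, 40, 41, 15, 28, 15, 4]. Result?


Max = 50
Replace root with last, heapify down
Resulting heap: [41, 40, 15, 15, 28, 4]


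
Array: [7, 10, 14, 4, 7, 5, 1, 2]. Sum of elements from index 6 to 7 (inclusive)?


Prefix sums: [0, 7, 17, 31, 35, 42, 47, 48, 50]
Sum[6..7] = prefix[8] - prefix[6] = 50 - 47 = 3


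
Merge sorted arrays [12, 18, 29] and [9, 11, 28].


Compare heads, take smaller each step.
Merged: [9, 11, 12, 18, 28, 29]


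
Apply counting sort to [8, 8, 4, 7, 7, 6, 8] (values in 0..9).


Count array: [0, 0, 0, 0, 1, 0, 1, 2, 3, 0]
Reconstruct: [4, 6, 7, 7, 8, 8, 8]


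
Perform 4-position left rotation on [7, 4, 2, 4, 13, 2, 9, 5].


Left rotate by 4: [13, 2, 9, 5, 7, 4, 2, 4]


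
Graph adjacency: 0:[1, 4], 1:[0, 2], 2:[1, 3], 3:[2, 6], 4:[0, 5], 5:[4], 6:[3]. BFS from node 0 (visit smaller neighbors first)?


BFS queue: start with [0]
Visit order: [0, 1, 4, 2, 5, 3, 6]


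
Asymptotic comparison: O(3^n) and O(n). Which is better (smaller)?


linear grows slower than exponential (base 3)
O(n) is asymptotically smaller; O(3^n) grows faster


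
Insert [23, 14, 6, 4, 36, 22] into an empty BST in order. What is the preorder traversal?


Root = 23; build tree by BST insertion.
Preorder traversal: [23, 14, 6, 4, 22, 36]


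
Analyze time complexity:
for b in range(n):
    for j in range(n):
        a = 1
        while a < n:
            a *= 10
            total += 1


Per nesting level: O(n) * O(n) * O(log n) = O(n^2 log n)
Complexity: O(n^2 log n)


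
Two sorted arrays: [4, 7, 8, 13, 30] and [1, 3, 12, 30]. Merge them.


Compare heads, take smaller each step.
Merged: [1, 3, 4, 7, 8, 12, 13, 30, 30]


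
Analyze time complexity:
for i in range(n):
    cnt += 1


Per nesting level: O(n) = O(n)
Complexity: O(n)


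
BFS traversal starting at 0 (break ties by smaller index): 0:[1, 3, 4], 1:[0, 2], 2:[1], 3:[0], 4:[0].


BFS queue: start with [0]
Visit order: [0, 1, 3, 4, 2]


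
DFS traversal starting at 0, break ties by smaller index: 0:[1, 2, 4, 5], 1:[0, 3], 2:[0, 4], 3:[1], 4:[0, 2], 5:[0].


DFS stack-based: start with [0]
Visit order: [0, 1, 3, 2, 4, 5]


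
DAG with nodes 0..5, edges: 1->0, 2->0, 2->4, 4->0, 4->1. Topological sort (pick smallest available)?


Kahn's algorithm, process smallest node first
Order: [2, 3, 4, 1, 0, 5]


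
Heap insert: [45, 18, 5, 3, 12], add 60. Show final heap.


Append 60: [45, 18, 5, 3, 12, 60]
Bubble up: swap idx 5(60) with idx 2(5); swap idx 2(60) with idx 0(45)
Result: [60, 18, 45, 3, 12, 5]


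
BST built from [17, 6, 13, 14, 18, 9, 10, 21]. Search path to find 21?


BST root = 17
Search for 21: compare at each node
Path: [17, 18, 21]


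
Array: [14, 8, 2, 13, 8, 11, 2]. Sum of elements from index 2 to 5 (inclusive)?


Prefix sums: [0, 14, 22, 24, 37, 45, 56, 58]
Sum[2..5] = prefix[6] - prefix[2] = 56 - 22 = 34


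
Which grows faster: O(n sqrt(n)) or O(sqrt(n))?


sublinear grows slower than n^1.5
O(sqrt(n)) is asymptotically smaller; O(n sqrt(n)) grows faster


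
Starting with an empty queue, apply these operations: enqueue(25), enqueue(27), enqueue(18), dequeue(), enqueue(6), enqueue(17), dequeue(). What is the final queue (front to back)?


enqueue(25) -> [25]
enqueue(27) -> [25, 27]
enqueue(18) -> [25, 27, 18]
dequeue() returns 25 -> [27, 18]
enqueue(6) -> [27, 18, 6]
enqueue(17) -> [27, 18, 6, 17]
dequeue() returns 27 -> [18, 6, 17]
Final queue (front to back): [18, 6, 17]


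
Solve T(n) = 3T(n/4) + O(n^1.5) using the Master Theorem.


a=3, b=4, c=1.5. log_4(3)=0.792 < c=1.5. Case 3: O(n^c) = O(n^1.500)
Complexity: O(n^1.500)


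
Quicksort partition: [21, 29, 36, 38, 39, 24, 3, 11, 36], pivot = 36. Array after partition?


Elements <= 36 go left of pivot.
Result: [21, 29, 36, 24, 3, 11, 36, 38, 39], pivot at index 6


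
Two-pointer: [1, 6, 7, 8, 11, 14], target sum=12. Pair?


Two pointers: lo=0, hi=5
Found pair: (1, 11) summing to 12


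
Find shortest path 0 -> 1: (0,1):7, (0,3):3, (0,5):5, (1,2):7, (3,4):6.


Dijkstra from 0:
Distances: {0: 0, 1: 7, 2: 14, 3: 3, 4: 9, 5: 5}
Shortest distance to 1 = 7, path = [0, 1]


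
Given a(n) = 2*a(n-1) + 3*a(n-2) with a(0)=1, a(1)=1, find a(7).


Build bottom-up:
...a(5)=121, a(6)=365, a(7)=2*365+3*121=1093


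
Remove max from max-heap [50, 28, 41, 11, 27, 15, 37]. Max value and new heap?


Max = 50
Replace root with last, heapify down
Resulting heap: [41, 28, 37, 11, 27, 15]


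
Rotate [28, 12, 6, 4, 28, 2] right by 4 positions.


Right rotate by 4: [6, 4, 28, 2, 28, 12]


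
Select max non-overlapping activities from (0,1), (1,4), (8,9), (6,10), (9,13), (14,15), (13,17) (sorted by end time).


Greedy: pick earliest-ending, then skip overlaps.
Selected (5 activities): [(0, 1), (1, 4), (8, 9), (9, 13), (14, 15)]


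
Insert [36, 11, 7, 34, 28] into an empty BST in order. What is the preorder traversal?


Root = 36; build tree by BST insertion.
Preorder traversal: [36, 11, 7, 34, 28]


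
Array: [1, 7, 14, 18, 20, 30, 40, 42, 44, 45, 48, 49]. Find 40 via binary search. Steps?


Search for 40:
[0,11] mid=5 arr[5]=30
[6,11] mid=8 arr[8]=44
[6,7] mid=6 arr[6]=40
Total: 3 comparisons


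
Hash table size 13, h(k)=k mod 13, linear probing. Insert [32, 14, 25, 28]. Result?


Insertions: 32->slot 6; 14->slot 1; 25->slot 12; 28->slot 2
Table: [None, 14, 28, None, None, None, 32, None, None, None, None, None, 25]


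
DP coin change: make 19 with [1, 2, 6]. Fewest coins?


dp[0]=0; dp[i]=1+min(dp[i-c] for c in coins)
...dp[14]=3, dp[15]=4, dp[16]=4, dp[17]=5, dp[18]=3, dp[19]=4
Minimum coins for 19 = 4


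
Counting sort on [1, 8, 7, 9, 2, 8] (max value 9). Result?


Count array: [0, 1, 1, 0, 0, 0, 0, 1, 2, 1]
Reconstruct: [1, 2, 7, 8, 8, 9]


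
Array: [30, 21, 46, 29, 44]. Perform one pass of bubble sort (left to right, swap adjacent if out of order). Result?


After one pass: [21, 30, 29, 44, 46]


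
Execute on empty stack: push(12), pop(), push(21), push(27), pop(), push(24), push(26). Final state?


push(12) -> [12]
pop() returns 12 -> []
push(21) -> [21]
push(27) -> [21, 27]
pop() returns 27 -> [21]
push(24) -> [21, 24]
push(26) -> [21, 24, 26]
Final stack (bottom to top): [21, 24, 26]


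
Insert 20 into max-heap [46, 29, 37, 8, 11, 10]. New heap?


Append 20: [46, 29, 37, 8, 11, 10, 20]
Bubble up: no swaps needed
Result: [46, 29, 37, 8, 11, 10, 20]


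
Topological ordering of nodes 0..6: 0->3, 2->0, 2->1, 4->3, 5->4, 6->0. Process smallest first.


Kahn's algorithm, process smallest node first
Order: [2, 1, 5, 4, 6, 0, 3]


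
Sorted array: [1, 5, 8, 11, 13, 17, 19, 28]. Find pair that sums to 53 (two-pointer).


Two pointers: lo=0, hi=7
No pair sums to 53


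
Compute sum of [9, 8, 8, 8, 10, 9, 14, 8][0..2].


Prefix sums: [0, 9, 17, 25, 33, 43, 52, 66, 74]
Sum[0..2] = prefix[3] - prefix[0] = 25 - 0 = 25


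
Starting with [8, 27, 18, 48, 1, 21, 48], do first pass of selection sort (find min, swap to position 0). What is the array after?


After one pass: [1, 27, 18, 48, 8, 21, 48]


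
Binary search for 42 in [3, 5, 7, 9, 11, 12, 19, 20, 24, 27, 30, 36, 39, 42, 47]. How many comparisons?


Search for 42:
[0,14] mid=7 arr[7]=20
[8,14] mid=11 arr[11]=36
[12,14] mid=13 arr[13]=42
Total: 3 comparisons


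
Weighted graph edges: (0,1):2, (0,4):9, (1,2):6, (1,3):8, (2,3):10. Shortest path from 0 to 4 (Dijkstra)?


Dijkstra from 0:
Distances: {0: 0, 1: 2, 2: 8, 3: 10, 4: 9}
Shortest distance to 4 = 9, path = [0, 4]


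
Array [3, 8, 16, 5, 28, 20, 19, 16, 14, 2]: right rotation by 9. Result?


Right rotate by 9: [8, 16, 5, 28, 20, 19, 16, 14, 2, 3]


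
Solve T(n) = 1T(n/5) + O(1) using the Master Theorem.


a=1, b=5, c=0. log_5(1)=0 = c=0. Case 2: O(n^c log n) = O(log n)
Complexity: O(log n)


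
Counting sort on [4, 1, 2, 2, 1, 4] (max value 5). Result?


Count array: [0, 2, 2, 0, 2, 0]
Reconstruct: [1, 1, 2, 2, 4, 4]


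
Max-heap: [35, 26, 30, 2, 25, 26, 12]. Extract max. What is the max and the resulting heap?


Max = 35
Replace root with last, heapify down
Resulting heap: [30, 26, 26, 2, 25, 12]


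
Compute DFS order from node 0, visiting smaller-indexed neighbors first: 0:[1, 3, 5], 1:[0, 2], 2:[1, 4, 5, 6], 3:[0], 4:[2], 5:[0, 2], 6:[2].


DFS stack-based: start with [0]
Visit order: [0, 1, 2, 4, 5, 6, 3]


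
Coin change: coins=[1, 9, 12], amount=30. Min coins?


dp[0]=0; dp[i]=1+min(dp[i-c] for c in coins)
...dp[25]=3, dp[26]=4, dp[27]=3, dp[28]=4, dp[29]=5, dp[30]=3
Minimum coins for 30 = 3


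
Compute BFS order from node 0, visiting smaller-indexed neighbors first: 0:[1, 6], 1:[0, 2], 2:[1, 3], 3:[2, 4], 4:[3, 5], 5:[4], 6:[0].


BFS queue: start with [0]
Visit order: [0, 1, 6, 2, 3, 4, 5]


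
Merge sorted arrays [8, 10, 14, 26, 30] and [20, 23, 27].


Compare heads, take smaller each step.
Merged: [8, 10, 14, 20, 23, 26, 27, 30]


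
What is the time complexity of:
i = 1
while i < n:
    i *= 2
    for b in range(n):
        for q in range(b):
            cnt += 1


Per nesting level: O(log n) * O(n) * O(n) [triangular over b] = O(n^2 log n)
Complexity: O(n^2 log n)


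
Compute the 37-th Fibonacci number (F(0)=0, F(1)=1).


F(n)=F(n-1)+F(n-2)
...F(35)=9227465, F(36)=14930352, F(37)=24157817


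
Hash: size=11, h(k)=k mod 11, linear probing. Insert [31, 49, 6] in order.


Insertions: 31->slot 9; 49->slot 5; 6->slot 6
Table: [None, None, None, None, None, 49, 6, None, None, 31, None]


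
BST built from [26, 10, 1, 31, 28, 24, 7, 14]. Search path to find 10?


BST root = 26
Search for 10: compare at each node
Path: [26, 10]


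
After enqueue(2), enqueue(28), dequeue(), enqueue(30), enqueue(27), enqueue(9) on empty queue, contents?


enqueue(2) -> [2]
enqueue(28) -> [2, 28]
dequeue() returns 2 -> [28]
enqueue(30) -> [28, 30]
enqueue(27) -> [28, 30, 27]
enqueue(9) -> [28, 30, 27, 9]
Final queue (front to back): [28, 30, 27, 9]


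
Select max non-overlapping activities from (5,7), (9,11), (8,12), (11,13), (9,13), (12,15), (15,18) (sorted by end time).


Greedy: pick earliest-ending, then skip overlaps.
Selected (4 activities): [(5, 7), (9, 11), (11, 13), (15, 18)]


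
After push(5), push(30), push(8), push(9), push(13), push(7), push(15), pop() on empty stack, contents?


push(5) -> [5]
push(30) -> [5, 30]
push(8) -> [5, 30, 8]
push(9) -> [5, 30, 8, 9]
push(13) -> [5, 30, 8, 9, 13]
push(7) -> [5, 30, 8, 9, 13, 7]
push(15) -> [5, 30, 8, 9, 13, 7, 15]
pop() returns 15 -> [5, 30, 8, 9, 13, 7]
Final stack (bottom to top): [5, 30, 8, 9, 13, 7]


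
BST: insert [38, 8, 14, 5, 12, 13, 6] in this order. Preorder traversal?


Root = 38; build tree by BST insertion.
Preorder traversal: [38, 8, 5, 6, 14, 12, 13]


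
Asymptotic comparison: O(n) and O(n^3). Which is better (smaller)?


linear grows slower than cubic
O(n) is asymptotically smaller; O(n^3) grows faster


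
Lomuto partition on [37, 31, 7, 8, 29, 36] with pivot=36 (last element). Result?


Elements <= 36 go left of pivot.
Result: [31, 7, 8, 29, 36, 37], pivot at index 4


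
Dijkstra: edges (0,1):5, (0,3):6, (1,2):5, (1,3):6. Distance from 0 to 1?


Dijkstra from 0:
Distances: {0: 0, 1: 5, 2: 10, 3: 6}
Shortest distance to 1 = 5, path = [0, 1]


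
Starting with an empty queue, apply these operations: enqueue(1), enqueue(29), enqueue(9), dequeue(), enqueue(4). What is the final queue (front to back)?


enqueue(1) -> [1]
enqueue(29) -> [1, 29]
enqueue(9) -> [1, 29, 9]
dequeue() returns 1 -> [29, 9]
enqueue(4) -> [29, 9, 4]
Final queue (front to back): [29, 9, 4]


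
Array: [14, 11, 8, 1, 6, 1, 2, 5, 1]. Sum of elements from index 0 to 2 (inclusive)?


Prefix sums: [0, 14, 25, 33, 34, 40, 41, 43, 48, 49]
Sum[0..2] = prefix[3] - prefix[0] = 33 - 0 = 33


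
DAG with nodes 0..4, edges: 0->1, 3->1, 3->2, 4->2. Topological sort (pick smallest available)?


Kahn's algorithm, process smallest node first
Order: [0, 3, 1, 4, 2]


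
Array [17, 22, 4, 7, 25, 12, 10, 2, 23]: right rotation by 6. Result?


Right rotate by 6: [7, 25, 12, 10, 2, 23, 17, 22, 4]


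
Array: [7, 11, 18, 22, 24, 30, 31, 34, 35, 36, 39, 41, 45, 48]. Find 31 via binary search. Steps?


Search for 31:
[0,13] mid=6 arr[6]=31
Total: 1 comparisons


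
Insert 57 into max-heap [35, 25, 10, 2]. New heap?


Append 57: [35, 25, 10, 2, 57]
Bubble up: swap idx 4(57) with idx 1(25); swap idx 1(57) with idx 0(35)
Result: [57, 35, 10, 2, 25]


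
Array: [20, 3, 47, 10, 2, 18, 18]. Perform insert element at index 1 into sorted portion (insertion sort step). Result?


After one pass: [3, 20, 47, 10, 2, 18, 18]


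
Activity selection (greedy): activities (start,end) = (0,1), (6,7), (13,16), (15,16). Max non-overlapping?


Greedy: pick earliest-ending, then skip overlaps.
Selected (3 activities): [(0, 1), (6, 7), (13, 16)]


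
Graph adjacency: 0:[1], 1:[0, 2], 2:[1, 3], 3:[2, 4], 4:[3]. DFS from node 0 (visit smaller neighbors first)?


DFS stack-based: start with [0]
Visit order: [0, 1, 2, 3, 4]


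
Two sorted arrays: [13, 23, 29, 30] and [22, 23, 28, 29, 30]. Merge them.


Compare heads, take smaller each step.
Merged: [13, 22, 23, 23, 28, 29, 29, 30, 30]


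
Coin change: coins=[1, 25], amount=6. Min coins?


dp[0]=0; dp[i]=1+min(dp[i-c] for c in coins)
...dp[1]=1, dp[2]=2, dp[3]=3, dp[4]=4, dp[5]=5, dp[6]=6
Minimum coins for 6 = 6


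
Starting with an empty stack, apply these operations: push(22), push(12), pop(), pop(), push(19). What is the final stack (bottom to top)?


push(22) -> [22]
push(12) -> [22, 12]
pop() returns 12 -> [22]
pop() returns 22 -> []
push(19) -> [19]
Final stack (bottom to top): [19]


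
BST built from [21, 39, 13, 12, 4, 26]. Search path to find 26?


BST root = 21
Search for 26: compare at each node
Path: [21, 39, 26]


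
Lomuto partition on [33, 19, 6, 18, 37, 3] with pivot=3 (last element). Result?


Elements <= 3 go left of pivot.
Result: [3, 19, 6, 18, 37, 33], pivot at index 0


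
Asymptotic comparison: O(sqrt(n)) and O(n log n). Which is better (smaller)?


sublinear grows slower than linearithmic
O(sqrt(n)) is asymptotically smaller; O(n log n) grows faster


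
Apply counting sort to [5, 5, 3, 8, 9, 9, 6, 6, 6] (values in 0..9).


Count array: [0, 0, 0, 1, 0, 2, 3, 0, 1, 2]
Reconstruct: [3, 5, 5, 6, 6, 6, 8, 9, 9]


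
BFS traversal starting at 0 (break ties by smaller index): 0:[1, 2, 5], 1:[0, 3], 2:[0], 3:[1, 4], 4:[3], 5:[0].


BFS queue: start with [0]
Visit order: [0, 1, 2, 5, 3, 4]


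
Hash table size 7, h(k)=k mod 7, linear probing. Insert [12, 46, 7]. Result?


Insertions: 12->slot 5; 46->slot 4; 7->slot 0
Table: [7, None, None, None, 46, 12, None]


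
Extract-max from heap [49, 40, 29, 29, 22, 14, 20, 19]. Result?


Max = 49
Replace root with last, heapify down
Resulting heap: [40, 29, 29, 19, 22, 14, 20]


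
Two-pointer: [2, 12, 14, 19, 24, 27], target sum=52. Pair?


Two pointers: lo=0, hi=5
No pair sums to 52


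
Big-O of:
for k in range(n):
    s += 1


Per nesting level: O(n) = O(n)
Complexity: O(n)


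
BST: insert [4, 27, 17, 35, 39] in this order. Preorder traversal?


Root = 4; build tree by BST insertion.
Preorder traversal: [4, 27, 17, 35, 39]


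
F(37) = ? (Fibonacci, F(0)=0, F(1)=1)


F(n)=F(n-1)+F(n-2)
...F(35)=9227465, F(36)=14930352, F(37)=24157817


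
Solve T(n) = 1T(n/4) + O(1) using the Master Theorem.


a=1, b=4, c=0. log_4(1)=0 = c=0. Case 2: O(n^c log n) = O(log n)
Complexity: O(log n)


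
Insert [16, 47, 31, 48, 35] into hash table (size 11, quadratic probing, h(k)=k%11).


Insertions: 16->slot 5; 47->slot 3; 31->slot 9; 48->slot 4; 35->slot 2
Table: [None, None, 35, 47, 48, 16, None, None, None, 31, None]


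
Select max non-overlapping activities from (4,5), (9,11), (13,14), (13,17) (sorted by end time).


Greedy: pick earliest-ending, then skip overlaps.
Selected (3 activities): [(4, 5), (9, 11), (13, 14)]


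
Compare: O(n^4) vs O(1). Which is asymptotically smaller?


constant grows slower than quartic
O(1) is asymptotically smaller; O(n^4) grows faster


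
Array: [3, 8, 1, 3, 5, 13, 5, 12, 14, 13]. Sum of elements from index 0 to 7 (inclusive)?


Prefix sums: [0, 3, 11, 12, 15, 20, 33, 38, 50, 64, 77]
Sum[0..7] = prefix[8] - prefix[0] = 50 - 0 = 50


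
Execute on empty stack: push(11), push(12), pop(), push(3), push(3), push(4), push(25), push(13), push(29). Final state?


push(11) -> [11]
push(12) -> [11, 12]
pop() returns 12 -> [11]
push(3) -> [11, 3]
push(3) -> [11, 3, 3]
push(4) -> [11, 3, 3, 4]
push(25) -> [11, 3, 3, 4, 25]
push(13) -> [11, 3, 3, 4, 25, 13]
push(29) -> [11, 3, 3, 4, 25, 13, 29]
Final stack (bottom to top): [11, 3, 3, 4, 25, 13, 29]


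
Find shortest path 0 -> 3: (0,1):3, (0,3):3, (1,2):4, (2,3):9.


Dijkstra from 0:
Distances: {0: 0, 1: 3, 2: 7, 3: 3}
Shortest distance to 3 = 3, path = [0, 3]


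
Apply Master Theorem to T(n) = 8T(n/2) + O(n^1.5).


a=8, b=2, c=1.5. log_2(8)=3 > c=1.5. Case 1: O(n^log_b(a)) = O(n^3)
Complexity: O(n^3)


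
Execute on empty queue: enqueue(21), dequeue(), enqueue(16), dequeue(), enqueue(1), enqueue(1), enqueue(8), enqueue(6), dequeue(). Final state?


enqueue(21) -> [21]
dequeue() returns 21 -> []
enqueue(16) -> [16]
dequeue() returns 16 -> []
enqueue(1) -> [1]
enqueue(1) -> [1, 1]
enqueue(8) -> [1, 1, 8]
enqueue(6) -> [1, 1, 8, 6]
dequeue() returns 1 -> [1, 8, 6]
Final queue (front to back): [1, 8, 6]


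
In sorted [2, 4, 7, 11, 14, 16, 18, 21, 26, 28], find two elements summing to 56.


Two pointers: lo=0, hi=9
No pair sums to 56


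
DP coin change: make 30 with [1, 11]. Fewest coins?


dp[0]=0; dp[i]=1+min(dp[i-c] for c in coins)
...dp[25]=5, dp[26]=6, dp[27]=7, dp[28]=8, dp[29]=9, dp[30]=10
Minimum coins for 30 = 10


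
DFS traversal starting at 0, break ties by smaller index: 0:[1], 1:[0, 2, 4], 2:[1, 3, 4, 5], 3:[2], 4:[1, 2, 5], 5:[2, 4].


DFS stack-based: start with [0]
Visit order: [0, 1, 2, 3, 4, 5]


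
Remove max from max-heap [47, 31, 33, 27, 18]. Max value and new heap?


Max = 47
Replace root with last, heapify down
Resulting heap: [33, 31, 18, 27]


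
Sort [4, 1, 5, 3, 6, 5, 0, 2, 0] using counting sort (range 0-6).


Count array: [2, 1, 1, 1, 1, 2, 1]
Reconstruct: [0, 0, 1, 2, 3, 4, 5, 5, 6]


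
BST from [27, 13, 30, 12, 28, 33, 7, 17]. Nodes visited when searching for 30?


BST root = 27
Search for 30: compare at each node
Path: [27, 30]


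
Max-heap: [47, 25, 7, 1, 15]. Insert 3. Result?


Append 3: [47, 25, 7, 1, 15, 3]
Bubble up: no swaps needed
Result: [47, 25, 7, 1, 15, 3]


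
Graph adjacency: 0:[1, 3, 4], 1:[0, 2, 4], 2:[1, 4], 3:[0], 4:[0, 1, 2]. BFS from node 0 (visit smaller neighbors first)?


BFS queue: start with [0]
Visit order: [0, 1, 3, 4, 2]


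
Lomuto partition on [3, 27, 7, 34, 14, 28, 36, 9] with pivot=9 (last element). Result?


Elements <= 9 go left of pivot.
Result: [3, 7, 9, 34, 14, 28, 36, 27], pivot at index 2


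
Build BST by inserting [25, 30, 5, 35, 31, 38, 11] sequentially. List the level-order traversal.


Root = 25; build tree by BST insertion.
Level-Order traversal: [25, 5, 30, 11, 35, 31, 38]


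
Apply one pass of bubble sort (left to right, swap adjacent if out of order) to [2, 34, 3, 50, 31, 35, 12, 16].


After one pass: [2, 3, 34, 31, 35, 12, 16, 50]


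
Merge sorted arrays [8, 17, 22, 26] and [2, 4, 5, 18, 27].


Compare heads, take smaller each step.
Merged: [2, 4, 5, 8, 17, 18, 22, 26, 27]


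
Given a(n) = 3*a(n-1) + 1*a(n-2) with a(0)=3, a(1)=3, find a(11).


Build bottom-up:
...a(9)=50691, a(10)=167421, a(11)=3*167421+1*50691=552954


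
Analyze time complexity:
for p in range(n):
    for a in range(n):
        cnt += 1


Per nesting level: O(n) * O(n) = O(n^2)
Complexity: O(n^2)


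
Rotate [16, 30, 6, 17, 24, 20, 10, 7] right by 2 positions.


Right rotate by 2: [10, 7, 16, 30, 6, 17, 24, 20]


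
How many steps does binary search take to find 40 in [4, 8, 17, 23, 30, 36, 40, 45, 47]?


Search for 40:
[0,8] mid=4 arr[4]=30
[5,8] mid=6 arr[6]=40
Total: 2 comparisons


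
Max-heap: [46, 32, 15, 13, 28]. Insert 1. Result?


Append 1: [46, 32, 15, 13, 28, 1]
Bubble up: no swaps needed
Result: [46, 32, 15, 13, 28, 1]


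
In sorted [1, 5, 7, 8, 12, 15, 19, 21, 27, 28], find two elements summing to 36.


Two pointers: lo=0, hi=9
Found pair: (8, 28) summing to 36


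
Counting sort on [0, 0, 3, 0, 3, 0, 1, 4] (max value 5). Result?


Count array: [4, 1, 0, 2, 1, 0]
Reconstruct: [0, 0, 0, 0, 1, 3, 3, 4]


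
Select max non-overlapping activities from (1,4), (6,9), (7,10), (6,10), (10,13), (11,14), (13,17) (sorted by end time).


Greedy: pick earliest-ending, then skip overlaps.
Selected (4 activities): [(1, 4), (6, 9), (10, 13), (13, 17)]


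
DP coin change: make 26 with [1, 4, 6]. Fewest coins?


dp[0]=0; dp[i]=1+min(dp[i-c] for c in coins)
...dp[21]=5, dp[22]=4, dp[23]=5, dp[24]=4, dp[25]=5, dp[26]=5
Minimum coins for 26 = 5


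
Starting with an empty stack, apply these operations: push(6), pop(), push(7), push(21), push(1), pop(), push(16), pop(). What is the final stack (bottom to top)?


push(6) -> [6]
pop() returns 6 -> []
push(7) -> [7]
push(21) -> [7, 21]
push(1) -> [7, 21, 1]
pop() returns 1 -> [7, 21]
push(16) -> [7, 21, 16]
pop() returns 16 -> [7, 21]
Final stack (bottom to top): [7, 21]


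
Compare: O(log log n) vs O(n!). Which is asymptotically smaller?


double-logarithmic grows slower than factorial
O(log log n) is asymptotically smaller; O(n!) grows faster


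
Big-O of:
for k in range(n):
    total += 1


Per nesting level: O(n) = O(n)
Complexity: O(n)


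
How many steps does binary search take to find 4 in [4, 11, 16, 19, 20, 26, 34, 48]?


Search for 4:
[0,7] mid=3 arr[3]=19
[0,2] mid=1 arr[1]=11
[0,0] mid=0 arr[0]=4
Total: 3 comparisons


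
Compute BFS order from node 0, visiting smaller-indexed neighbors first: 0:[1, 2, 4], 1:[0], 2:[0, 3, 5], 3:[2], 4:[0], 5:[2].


BFS queue: start with [0]
Visit order: [0, 1, 2, 4, 3, 5]


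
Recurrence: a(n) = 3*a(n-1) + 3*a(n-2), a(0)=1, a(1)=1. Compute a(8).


Build bottom-up:
...a(6)=1161, a(7)=4401, a(8)=3*4401+3*1161=16686


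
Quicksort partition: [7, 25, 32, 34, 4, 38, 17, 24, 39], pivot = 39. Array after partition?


Elements <= 39 go left of pivot.
Result: [7, 25, 32, 34, 4, 38, 17, 24, 39], pivot at index 8


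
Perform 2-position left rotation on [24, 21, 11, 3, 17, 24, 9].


Left rotate by 2: [11, 3, 17, 24, 9, 24, 21]


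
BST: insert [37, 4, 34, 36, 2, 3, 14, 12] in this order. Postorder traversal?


Root = 37; build tree by BST insertion.
Postorder traversal: [3, 2, 12, 14, 36, 34, 4, 37]


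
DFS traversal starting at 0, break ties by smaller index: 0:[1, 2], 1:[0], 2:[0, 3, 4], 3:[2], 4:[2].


DFS stack-based: start with [0]
Visit order: [0, 1, 2, 3, 4]


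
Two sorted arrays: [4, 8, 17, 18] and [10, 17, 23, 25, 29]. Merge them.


Compare heads, take smaller each step.
Merged: [4, 8, 10, 17, 17, 18, 23, 25, 29]


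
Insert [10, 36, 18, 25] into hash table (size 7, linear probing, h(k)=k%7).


Insertions: 10->slot 3; 36->slot 1; 18->slot 4; 25->slot 5
Table: [None, 36, None, 10, 18, 25, None]


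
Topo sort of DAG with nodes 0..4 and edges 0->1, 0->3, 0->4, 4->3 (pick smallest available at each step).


Kahn's algorithm, process smallest node first
Order: [0, 1, 2, 4, 3]


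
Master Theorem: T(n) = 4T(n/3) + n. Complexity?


a=4, b=3, c=1. log_3(4)=1.262 > c=1. Case 1: O(n^log_b(a)) = O(n^1.262)
Complexity: O(n^1.262)


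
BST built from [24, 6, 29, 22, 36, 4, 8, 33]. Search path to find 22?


BST root = 24
Search for 22: compare at each node
Path: [24, 6, 22]


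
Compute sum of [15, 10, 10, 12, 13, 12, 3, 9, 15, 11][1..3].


Prefix sums: [0, 15, 25, 35, 47, 60, 72, 75, 84, 99, 110]
Sum[1..3] = prefix[4] - prefix[1] = 47 - 15 = 32


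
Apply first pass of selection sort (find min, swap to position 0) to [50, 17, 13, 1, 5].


After one pass: [1, 17, 13, 50, 5]


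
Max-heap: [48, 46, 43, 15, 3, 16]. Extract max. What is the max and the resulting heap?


Max = 48
Replace root with last, heapify down
Resulting heap: [46, 16, 43, 15, 3]


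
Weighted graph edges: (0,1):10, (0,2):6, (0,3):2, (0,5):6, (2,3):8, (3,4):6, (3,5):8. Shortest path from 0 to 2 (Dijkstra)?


Dijkstra from 0:
Distances: {0: 0, 1: 10, 2: 6, 3: 2, 4: 8, 5: 6}
Shortest distance to 2 = 6, path = [0, 2]


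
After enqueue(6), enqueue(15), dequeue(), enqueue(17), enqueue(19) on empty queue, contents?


enqueue(6) -> [6]
enqueue(15) -> [6, 15]
dequeue() returns 6 -> [15]
enqueue(17) -> [15, 17]
enqueue(19) -> [15, 17, 19]
Final queue (front to back): [15, 17, 19]


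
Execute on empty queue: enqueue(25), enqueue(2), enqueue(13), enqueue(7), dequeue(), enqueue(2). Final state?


enqueue(25) -> [25]
enqueue(2) -> [25, 2]
enqueue(13) -> [25, 2, 13]
enqueue(7) -> [25, 2, 13, 7]
dequeue() returns 25 -> [2, 13, 7]
enqueue(2) -> [2, 13, 7, 2]
Final queue (front to back): [2, 13, 7, 2]


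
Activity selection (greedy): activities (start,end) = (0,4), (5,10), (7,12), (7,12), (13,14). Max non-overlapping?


Greedy: pick earliest-ending, then skip overlaps.
Selected (3 activities): [(0, 4), (5, 10), (13, 14)]


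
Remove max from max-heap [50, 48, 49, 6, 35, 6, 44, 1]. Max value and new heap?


Max = 50
Replace root with last, heapify down
Resulting heap: [49, 48, 44, 6, 35, 6, 1]


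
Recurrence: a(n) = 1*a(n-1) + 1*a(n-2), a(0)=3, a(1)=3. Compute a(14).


Build bottom-up:
...a(12)=699, a(13)=1131, a(14)=1*1131+1*699=1830


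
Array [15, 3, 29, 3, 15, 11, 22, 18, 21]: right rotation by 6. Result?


Right rotate by 6: [3, 15, 11, 22, 18, 21, 15, 3, 29]


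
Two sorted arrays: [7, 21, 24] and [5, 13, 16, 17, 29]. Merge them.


Compare heads, take smaller each step.
Merged: [5, 7, 13, 16, 17, 21, 24, 29]


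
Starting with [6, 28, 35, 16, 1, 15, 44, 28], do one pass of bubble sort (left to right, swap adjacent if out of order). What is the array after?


After one pass: [6, 28, 16, 1, 15, 35, 28, 44]


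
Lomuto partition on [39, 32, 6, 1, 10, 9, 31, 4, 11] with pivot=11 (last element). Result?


Elements <= 11 go left of pivot.
Result: [6, 1, 10, 9, 4, 11, 31, 39, 32], pivot at index 5


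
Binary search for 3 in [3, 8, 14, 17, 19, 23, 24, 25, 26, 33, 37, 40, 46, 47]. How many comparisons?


Search for 3:
[0,13] mid=6 arr[6]=24
[0,5] mid=2 arr[2]=14
[0,1] mid=0 arr[0]=3
Total: 3 comparisons


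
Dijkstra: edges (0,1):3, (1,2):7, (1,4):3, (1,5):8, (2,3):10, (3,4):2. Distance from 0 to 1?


Dijkstra from 0:
Distances: {0: 0, 1: 3, 2: 10, 3: 8, 4: 6, 5: 11}
Shortest distance to 1 = 3, path = [0, 1]


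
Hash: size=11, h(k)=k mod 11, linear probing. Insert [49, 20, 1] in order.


Insertions: 49->slot 5; 20->slot 9; 1->slot 1
Table: [None, 1, None, None, None, 49, None, None, None, 20, None]


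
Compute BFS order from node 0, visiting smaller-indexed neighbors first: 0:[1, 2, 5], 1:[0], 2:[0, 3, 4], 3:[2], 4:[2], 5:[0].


BFS queue: start with [0]
Visit order: [0, 1, 2, 5, 3, 4]


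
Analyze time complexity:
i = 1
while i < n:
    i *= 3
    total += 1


Per nesting level: O(log n) = O(log n)
Complexity: O(log n)


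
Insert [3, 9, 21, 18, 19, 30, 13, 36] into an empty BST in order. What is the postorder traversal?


Root = 3; build tree by BST insertion.
Postorder traversal: [13, 19, 18, 36, 30, 21, 9, 3]


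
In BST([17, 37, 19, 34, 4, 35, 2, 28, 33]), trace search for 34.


BST root = 17
Search for 34: compare at each node
Path: [17, 37, 19, 34]


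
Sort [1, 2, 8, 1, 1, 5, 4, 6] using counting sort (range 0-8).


Count array: [0, 3, 1, 0, 1, 1, 1, 0, 1]
Reconstruct: [1, 1, 1, 2, 4, 5, 6, 8]


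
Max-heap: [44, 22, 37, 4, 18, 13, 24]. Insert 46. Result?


Append 46: [44, 22, 37, 4, 18, 13, 24, 46]
Bubble up: swap idx 7(46) with idx 3(4); swap idx 3(46) with idx 1(22); swap idx 1(46) with idx 0(44)
Result: [46, 44, 37, 22, 18, 13, 24, 4]


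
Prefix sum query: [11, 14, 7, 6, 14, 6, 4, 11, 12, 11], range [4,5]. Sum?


Prefix sums: [0, 11, 25, 32, 38, 52, 58, 62, 73, 85, 96]
Sum[4..5] = prefix[6] - prefix[4] = 58 - 38 = 20


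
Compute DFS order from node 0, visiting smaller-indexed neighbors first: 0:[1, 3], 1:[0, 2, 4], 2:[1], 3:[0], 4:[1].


DFS stack-based: start with [0]
Visit order: [0, 1, 2, 4, 3]


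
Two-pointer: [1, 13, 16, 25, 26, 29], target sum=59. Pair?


Two pointers: lo=0, hi=5
No pair sums to 59


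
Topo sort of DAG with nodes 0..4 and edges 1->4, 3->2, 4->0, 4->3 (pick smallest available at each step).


Kahn's algorithm, process smallest node first
Order: [1, 4, 0, 3, 2]


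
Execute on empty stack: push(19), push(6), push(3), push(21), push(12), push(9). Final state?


push(19) -> [19]
push(6) -> [19, 6]
push(3) -> [19, 6, 3]
push(21) -> [19, 6, 3, 21]
push(12) -> [19, 6, 3, 21, 12]
push(9) -> [19, 6, 3, 21, 12, 9]
Final stack (bottom to top): [19, 6, 3, 21, 12, 9]


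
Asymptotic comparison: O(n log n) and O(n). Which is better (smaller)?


linear grows slower than linearithmic
O(n) is asymptotically smaller; O(n log n) grows faster


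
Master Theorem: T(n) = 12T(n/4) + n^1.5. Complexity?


a=12, b=4, c=1.5. log_4(12)=1.792 > c=1.5. Case 1: O(n^log_b(a)) = O(n^1.792)
Complexity: O(n^1.792)


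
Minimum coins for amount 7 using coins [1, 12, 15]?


dp[0]=0; dp[i]=1+min(dp[i-c] for c in coins)
...dp[2]=2, dp[3]=3, dp[4]=4, dp[5]=5, dp[6]=6, dp[7]=7
Minimum coins for 7 = 7


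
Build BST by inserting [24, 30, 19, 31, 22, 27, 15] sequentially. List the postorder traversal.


Root = 24; build tree by BST insertion.
Postorder traversal: [15, 22, 19, 27, 31, 30, 24]


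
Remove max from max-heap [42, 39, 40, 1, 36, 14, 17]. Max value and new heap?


Max = 42
Replace root with last, heapify down
Resulting heap: [40, 39, 17, 1, 36, 14]


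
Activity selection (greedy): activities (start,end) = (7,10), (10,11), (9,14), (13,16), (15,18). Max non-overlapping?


Greedy: pick earliest-ending, then skip overlaps.
Selected (3 activities): [(7, 10), (10, 11), (13, 16)]


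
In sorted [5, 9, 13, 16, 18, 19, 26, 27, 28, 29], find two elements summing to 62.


Two pointers: lo=0, hi=9
No pair sums to 62


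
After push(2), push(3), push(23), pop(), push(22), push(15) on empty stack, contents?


push(2) -> [2]
push(3) -> [2, 3]
push(23) -> [2, 3, 23]
pop() returns 23 -> [2, 3]
push(22) -> [2, 3, 22]
push(15) -> [2, 3, 22, 15]
Final stack (bottom to top): [2, 3, 22, 15]


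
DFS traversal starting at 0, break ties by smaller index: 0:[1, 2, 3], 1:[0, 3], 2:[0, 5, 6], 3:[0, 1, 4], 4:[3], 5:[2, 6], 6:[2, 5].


DFS stack-based: start with [0]
Visit order: [0, 1, 3, 4, 2, 5, 6]


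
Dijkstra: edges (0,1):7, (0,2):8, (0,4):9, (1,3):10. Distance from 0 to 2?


Dijkstra from 0:
Distances: {0: 0, 1: 7, 2: 8, 3: 17, 4: 9}
Shortest distance to 2 = 8, path = [0, 2]


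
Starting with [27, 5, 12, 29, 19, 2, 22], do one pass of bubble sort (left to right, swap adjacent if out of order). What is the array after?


After one pass: [5, 12, 27, 19, 2, 22, 29]
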